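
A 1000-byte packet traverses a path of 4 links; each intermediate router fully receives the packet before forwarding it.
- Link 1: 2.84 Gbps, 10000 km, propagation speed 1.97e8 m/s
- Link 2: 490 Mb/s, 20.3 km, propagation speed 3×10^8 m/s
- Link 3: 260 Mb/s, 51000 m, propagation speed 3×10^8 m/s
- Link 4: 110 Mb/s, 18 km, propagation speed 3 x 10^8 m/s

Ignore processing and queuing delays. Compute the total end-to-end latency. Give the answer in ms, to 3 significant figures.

51.2 ms

L = 1000 × 8 = 8000 bits.
Transmission delays (L/R per hop): 0.0028169, 0.0163265, 0.0307692, 0.0727273 ms; sum = 0.12264 ms.
Propagation delays (d/s per hop): 50.7614, 0.0676667, 0.17, 0.06 ms; sum = 51.0591 ms.
End-to-end = 51.2 ms.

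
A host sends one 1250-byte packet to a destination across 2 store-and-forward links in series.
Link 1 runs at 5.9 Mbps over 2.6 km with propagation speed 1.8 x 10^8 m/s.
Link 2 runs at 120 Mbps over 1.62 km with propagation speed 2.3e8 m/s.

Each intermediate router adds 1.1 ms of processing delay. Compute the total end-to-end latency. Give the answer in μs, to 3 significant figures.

L = 1250 × 8 = 10000 bits.
Transmission delays (L/R per hop): 1694.92, 83.3333 μs; sum = 1778.25 μs.
Propagation delays (d/s per hop): 14.4444, 7.04348 μs; sum = 21.4879 μs.
Processing at 1 router(s): 1 × 1.1 ms = 1100 μs.
End-to-end = 2900 μs.

2900 μs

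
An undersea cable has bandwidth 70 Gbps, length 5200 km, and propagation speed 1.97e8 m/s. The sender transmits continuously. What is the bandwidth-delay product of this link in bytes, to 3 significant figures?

231000000 bytes

Propagation delay = 5200000 / 197000000 = 0.0263959 s.
BDP = R × t_prop = 70000000000 × 0.0263959 = 1847720000 bits.
In bytes: 1847720000/8 = 231000000 bytes.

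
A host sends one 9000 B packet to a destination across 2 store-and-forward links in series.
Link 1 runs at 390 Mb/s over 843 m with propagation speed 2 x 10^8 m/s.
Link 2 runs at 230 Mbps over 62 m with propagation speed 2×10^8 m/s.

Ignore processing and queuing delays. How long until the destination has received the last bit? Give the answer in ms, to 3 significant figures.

0.502 ms

L = 9000 × 8 = 72000 bits.
Transmission delays (L/R per hop): 0.184615, 0.313043 ms; sum = 0.497659 ms.
Propagation delays (d/s per hop): 0.004215, 0.00031 ms; sum = 0.004525 ms.
End-to-end = 0.502 ms.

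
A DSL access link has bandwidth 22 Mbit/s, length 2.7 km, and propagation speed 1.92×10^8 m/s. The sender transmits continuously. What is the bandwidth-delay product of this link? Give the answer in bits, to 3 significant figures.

Propagation delay = 2700 / 192000000 = 1.40625e-05 s.
BDP = R × t_prop = 22000000 × 1.40625e-05 = 309.375 bits.

309 bits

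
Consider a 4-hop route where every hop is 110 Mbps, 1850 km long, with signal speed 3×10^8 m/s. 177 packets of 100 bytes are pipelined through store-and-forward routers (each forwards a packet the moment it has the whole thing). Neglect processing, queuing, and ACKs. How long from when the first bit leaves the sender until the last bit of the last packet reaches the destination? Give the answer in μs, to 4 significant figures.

25980 μs

Per-hop transmission t_tx = L/R = 800/110000000 = 7.27273 μs.
Per-hop propagation t_prop = 1850000/300000000 = 6166.67 μs.
Pipeline fill: first packet needs 4·t_tx to clear all hops; remaining 176 packets each add one t_tx.
Total = (4+177-1)·t_tx + 4·t_prop = 180·7.27273 + 4·6166.67 = 25980 μs.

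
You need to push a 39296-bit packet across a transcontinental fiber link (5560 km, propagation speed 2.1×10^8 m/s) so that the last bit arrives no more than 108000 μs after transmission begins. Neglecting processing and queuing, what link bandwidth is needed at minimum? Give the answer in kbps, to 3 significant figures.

482 kbps

Propagation delay = 5560000 / 210000000 = 26476.2 μs.
Transmission budget = 108000 − 26476.2 = 81523.8 μs.
R ≥ L / t_tx = 39296 bits / 0.0815238 s = 482 kbps.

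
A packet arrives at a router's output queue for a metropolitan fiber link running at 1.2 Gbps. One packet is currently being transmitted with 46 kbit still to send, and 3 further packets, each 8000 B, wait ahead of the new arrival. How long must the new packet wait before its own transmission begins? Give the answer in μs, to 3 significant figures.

198 μs

Each queued packet: L/R = 64000/1200000000 = 53.3333 μs.
3 queued → 160 μs.
Plus remaining 46000 bits of current packet: 38.3333 μs.
Queuing delay = 198 μs.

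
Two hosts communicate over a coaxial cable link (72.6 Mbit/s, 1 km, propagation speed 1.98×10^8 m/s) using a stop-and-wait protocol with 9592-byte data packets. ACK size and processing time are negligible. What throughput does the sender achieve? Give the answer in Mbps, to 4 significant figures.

t_tx = L/R = 76736/72600000 = 0.00105697 s.
t_prop = 1000/198000000 = 5.05051e-06 s; RTT = 1.0101e-05 s.
Cycle = t_tx + RTT = 0.00106707 s.
Throughput = L / cycle = 76736 / 0.00106707 = 71.91 Mbps.

71.91 Mbps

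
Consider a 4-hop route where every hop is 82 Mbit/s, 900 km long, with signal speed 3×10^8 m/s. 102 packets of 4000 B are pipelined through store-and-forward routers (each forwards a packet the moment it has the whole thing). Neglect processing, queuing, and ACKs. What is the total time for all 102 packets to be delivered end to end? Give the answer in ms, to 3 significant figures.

53.0 ms

Per-hop transmission t_tx = L/R = 32000/82000000 = 0.390244 ms.
Per-hop propagation t_prop = 900000/300000000 = 3 ms.
Pipeline fill: first packet needs 4·t_tx to clear all hops; remaining 101 packets each add one t_tx.
Total = (4+102-1)·t_tx + 4·t_prop = 105·0.390244 + 4·3 = 53.0 ms.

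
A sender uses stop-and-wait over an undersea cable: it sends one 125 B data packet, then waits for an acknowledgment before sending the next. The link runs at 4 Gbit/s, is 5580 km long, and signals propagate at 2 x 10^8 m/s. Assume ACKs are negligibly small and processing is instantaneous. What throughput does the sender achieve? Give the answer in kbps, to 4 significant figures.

17.92 kbps

t_tx = L/R = 1000/4000000000 = 2.5e-07 s.
t_prop = 5580000/200000000 = 0.0279 s; RTT = 0.0558 s.
Cycle = t_tx + RTT = 0.0558003 s.
Throughput = L / cycle = 1000 / 0.0558003 = 17.92 kbps.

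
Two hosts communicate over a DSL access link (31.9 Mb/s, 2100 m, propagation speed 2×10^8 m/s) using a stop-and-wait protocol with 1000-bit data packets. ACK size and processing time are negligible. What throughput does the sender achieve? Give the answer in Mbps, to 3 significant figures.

19.1 Mbps

t_tx = L/R = 1000/31900000 = 3.1348e-05 s.
t_prop = 2100/200000000 = 1.05e-05 s; RTT = 2.1e-05 s.
Cycle = t_tx + RTT = 5.2348e-05 s.
Throughput = L / cycle = 1000 / 5.2348e-05 = 19.1 Mbps.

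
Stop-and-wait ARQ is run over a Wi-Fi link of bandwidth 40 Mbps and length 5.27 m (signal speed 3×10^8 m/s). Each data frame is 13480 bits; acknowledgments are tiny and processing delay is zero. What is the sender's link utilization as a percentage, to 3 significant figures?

100 %

t_tx = L/R = 13480/40000000 = 0.000337 s.
t_prop = 5.27/300000000 = 1.75667e-08 s; RTT = 3.51333e-08 s.
Cycle = t_tx + RTT = 0.000337035 s.
Utilization = t_tx / cycle = 0.000337/0.000337035 = 100 %.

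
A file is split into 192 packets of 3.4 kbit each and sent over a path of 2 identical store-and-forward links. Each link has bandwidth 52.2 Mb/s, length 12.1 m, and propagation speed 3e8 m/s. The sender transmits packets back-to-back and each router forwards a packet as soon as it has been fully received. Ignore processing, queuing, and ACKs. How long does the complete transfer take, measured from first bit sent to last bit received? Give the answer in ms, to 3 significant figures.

12.6 ms

Per-hop transmission t_tx = L/R = 3400/52200000 = 0.0651341 ms.
Per-hop propagation t_prop = 12.1/300000000 = 4.03333e-05 ms.
Pipeline fill: first packet needs 2·t_tx to clear all hops; remaining 191 packets each add one t_tx.
Total = (2+192-1)·t_tx + 2·t_prop = 193·0.0651341 + 2·4.03333e-05 = 12.6 ms.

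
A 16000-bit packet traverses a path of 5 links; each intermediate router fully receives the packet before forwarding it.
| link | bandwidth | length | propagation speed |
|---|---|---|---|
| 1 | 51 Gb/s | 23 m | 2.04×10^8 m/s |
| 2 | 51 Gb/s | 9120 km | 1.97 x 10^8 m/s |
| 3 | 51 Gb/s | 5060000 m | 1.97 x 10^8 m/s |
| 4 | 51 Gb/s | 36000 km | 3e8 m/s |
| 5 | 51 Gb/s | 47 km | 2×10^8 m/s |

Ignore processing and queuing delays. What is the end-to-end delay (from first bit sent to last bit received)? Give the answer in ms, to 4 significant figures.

Transmission delay per hop = L/R = 16000/51000000000 = 0.000313725 ms; 5 hops → 0.00156863 ms.
Propagation delays (d/s per hop): 0.000112745, 46.2944, 25.6853, 120, 0.235 ms; sum = 192.215 ms.
End-to-end = 192.2 ms.

192.2 ms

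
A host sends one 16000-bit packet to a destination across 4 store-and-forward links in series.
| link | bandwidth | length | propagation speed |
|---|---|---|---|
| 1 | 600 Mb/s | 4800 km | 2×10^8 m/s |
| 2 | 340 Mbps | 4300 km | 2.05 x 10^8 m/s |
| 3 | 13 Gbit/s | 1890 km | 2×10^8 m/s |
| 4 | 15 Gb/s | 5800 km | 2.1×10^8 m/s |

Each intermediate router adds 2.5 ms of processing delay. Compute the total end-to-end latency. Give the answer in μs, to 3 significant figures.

89600 μs

Transmission delays (L/R per hop): 26.6667, 47.0588, 1.23077, 1.06667 μs; sum = 76.0229 μs.
Propagation delays (d/s per hop): 24000, 20975.6, 9450, 27619 μs; sum = 82044.7 μs.
Processing at 3 router(s): 3 × 2.5 ms = 7500 μs.
End-to-end = 89600 μs.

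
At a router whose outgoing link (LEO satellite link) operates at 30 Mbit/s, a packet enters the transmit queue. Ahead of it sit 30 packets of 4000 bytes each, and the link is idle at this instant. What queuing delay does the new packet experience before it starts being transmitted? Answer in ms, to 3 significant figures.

Each queued packet: L/R = 32000/30000000 = 1.06667 ms.
30 queued → 32 ms.
Queuing delay = 32.0 ms.

32.0 ms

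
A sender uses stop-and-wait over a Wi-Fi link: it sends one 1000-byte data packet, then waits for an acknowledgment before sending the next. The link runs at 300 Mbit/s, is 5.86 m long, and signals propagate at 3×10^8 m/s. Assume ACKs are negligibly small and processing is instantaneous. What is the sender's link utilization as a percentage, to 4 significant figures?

t_tx = L/R = 8000/300000000 = 2.66667e-05 s.
t_prop = 5.86/300000000 = 1.95333e-08 s; RTT = 3.90667e-08 s.
Cycle = t_tx + RTT = 2.67057e-05 s.
Utilization = t_tx / cycle = 2.66667e-05/2.67057e-05 = 99.85 %.

99.85 %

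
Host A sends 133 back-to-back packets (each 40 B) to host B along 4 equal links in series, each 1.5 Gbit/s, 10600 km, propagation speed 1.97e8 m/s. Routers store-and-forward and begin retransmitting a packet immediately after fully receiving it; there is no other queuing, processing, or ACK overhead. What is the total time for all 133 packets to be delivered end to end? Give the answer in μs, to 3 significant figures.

215000 μs

Per-hop transmission t_tx = L/R = 320/1500000000 = 0.213333 μs.
Per-hop propagation t_prop = 10600000/197000000 = 53807.1 μs.
Pipeline fill: first packet needs 4·t_tx to clear all hops; remaining 132 packets each add one t_tx.
Total = (4+133-1)·t_tx + 4·t_prop = 136·0.213333 + 4·53807.1 = 215000 μs.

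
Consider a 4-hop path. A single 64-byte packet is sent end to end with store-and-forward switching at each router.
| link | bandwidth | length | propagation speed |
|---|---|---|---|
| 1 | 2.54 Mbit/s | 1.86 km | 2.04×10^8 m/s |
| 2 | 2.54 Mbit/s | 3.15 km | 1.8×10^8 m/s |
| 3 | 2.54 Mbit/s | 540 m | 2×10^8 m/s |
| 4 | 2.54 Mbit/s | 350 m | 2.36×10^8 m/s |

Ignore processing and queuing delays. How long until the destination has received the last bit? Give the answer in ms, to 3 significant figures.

0.837 ms

L = 64 × 8 = 512 bits.
Transmission delay per hop = L/R = 512/2540000 = 0.201575 ms; 4 hops → 0.806299 ms.
Propagation delays (d/s per hop): 0.00911765, 0.0175, 0.0027, 0.00148305 ms; sum = 0.0308007 ms.
End-to-end = 0.837 ms.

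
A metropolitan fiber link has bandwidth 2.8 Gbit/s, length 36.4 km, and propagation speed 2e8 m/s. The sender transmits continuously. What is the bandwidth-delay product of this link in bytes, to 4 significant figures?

63700 bytes

Propagation delay = 36400 / 200000000 = 0.000182 s.
BDP = R × t_prop = 2800000000 × 0.000182 = 509600 bits.
In bytes: 509600/8 = 63700 bytes.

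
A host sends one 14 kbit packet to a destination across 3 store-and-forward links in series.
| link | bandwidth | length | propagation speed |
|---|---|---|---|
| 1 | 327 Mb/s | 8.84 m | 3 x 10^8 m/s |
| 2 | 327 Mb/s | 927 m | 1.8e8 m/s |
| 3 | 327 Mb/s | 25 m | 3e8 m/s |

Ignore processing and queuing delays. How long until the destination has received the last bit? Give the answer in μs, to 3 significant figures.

L = 14000 bits.
Transmission delay per hop = L/R = 14000/327000000 = 42.8135 μs; 3 hops → 128.44 μs.
Propagation delays (d/s per hop): 0.0294667, 5.15, 0.0833333 μs; sum = 5.2628 μs.
End-to-end = 134 μs.

134 μs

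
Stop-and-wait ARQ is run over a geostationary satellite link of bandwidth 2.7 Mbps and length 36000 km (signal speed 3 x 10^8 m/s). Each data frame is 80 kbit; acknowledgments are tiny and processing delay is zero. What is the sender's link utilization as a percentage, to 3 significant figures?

11.0 %

t_tx = L/R = 80000/2700000 = 0.0296296 s.
t_prop = 36000000/300000000 = 0.12 s; RTT = 0.24 s.
Cycle = t_tx + RTT = 0.26963 s.
Utilization = t_tx / cycle = 0.0296296/0.26963 = 11.0 %.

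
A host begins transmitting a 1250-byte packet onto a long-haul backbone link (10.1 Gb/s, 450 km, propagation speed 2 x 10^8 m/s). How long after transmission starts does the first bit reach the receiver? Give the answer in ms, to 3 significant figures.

2.25 ms

First bit experiences only propagation delay: d/s = 450000/200000000 = 2.25 ms.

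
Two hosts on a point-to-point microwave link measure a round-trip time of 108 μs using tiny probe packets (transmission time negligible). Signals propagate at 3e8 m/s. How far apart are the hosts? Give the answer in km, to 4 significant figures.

16.20 km

One-way propagation = RTT/2 = 54 μs.
d = s × t = 300000000 × 5.4e-05 = 16.20 km.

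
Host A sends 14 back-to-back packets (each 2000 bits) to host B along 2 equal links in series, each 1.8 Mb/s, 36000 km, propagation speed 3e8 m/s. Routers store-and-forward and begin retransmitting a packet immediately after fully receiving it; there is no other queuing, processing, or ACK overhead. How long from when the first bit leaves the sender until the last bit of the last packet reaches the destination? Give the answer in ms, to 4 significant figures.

256.7 ms

Per-hop transmission t_tx = L/R = 2000/1800000 = 1.11111 ms.
Per-hop propagation t_prop = 36000000/300000000 = 120 ms.
Pipeline fill: first packet needs 2·t_tx to clear all hops; remaining 13 packets each add one t_tx.
Total = (2+14-1)·t_tx + 2·t_prop = 15·1.11111 + 2·120 = 256.7 ms.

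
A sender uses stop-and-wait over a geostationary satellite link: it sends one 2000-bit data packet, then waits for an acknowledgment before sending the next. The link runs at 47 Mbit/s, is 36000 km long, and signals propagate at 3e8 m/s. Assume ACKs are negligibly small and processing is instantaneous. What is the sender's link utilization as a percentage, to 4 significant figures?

t_tx = L/R = 2000/47000000 = 4.25532e-05 s.
t_prop = 36000000/300000000 = 0.12 s; RTT = 0.24 s.
Cycle = t_tx + RTT = 0.240043 s.
Utilization = t_tx / cycle = 4.25532e-05/0.240043 = 0.01773 %.

0.01773 %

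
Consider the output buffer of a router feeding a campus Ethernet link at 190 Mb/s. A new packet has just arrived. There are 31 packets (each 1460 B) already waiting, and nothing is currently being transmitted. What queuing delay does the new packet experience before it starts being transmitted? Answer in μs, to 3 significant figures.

1910 μs

Each queued packet: L/R = 11680/190000000 = 61.4737 μs.
31 queued → 1905.68 μs.
Queuing delay = 1910 μs.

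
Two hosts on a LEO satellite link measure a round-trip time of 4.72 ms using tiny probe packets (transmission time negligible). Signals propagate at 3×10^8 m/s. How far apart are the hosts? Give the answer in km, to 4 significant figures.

One-way propagation = RTT/2 = 2.36 ms.
d = s × t = 300000000 × 0.00236 = 708.0 km.

708.0 km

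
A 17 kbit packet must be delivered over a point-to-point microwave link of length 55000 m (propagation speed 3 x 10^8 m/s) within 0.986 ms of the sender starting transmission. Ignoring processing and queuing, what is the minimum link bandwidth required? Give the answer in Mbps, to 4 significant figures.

Propagation delay = 55000 / 300000000 = 0.183333 ms.
Transmission budget = 0.986 − 0.183333 = 0.802667 ms.
R ≥ L / t_tx = 17000 bits / 0.000802667 s = 21.18 Mbps.

21.18 Mbps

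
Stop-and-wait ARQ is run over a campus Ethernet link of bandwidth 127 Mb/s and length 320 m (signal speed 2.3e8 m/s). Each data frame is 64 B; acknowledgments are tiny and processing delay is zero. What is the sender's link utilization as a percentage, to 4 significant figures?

t_tx = L/R = 512/127000000 = 4.0315e-06 s.
t_prop = 320/2.3e+08 = 1.3913e-06 s; RTT = 2.78261e-06 s.
Cycle = t_tx + RTT = 6.8141e-06 s.
Utilization = t_tx / cycle = 4.0315e-06/6.8141e-06 = 59.16 %.

59.16 %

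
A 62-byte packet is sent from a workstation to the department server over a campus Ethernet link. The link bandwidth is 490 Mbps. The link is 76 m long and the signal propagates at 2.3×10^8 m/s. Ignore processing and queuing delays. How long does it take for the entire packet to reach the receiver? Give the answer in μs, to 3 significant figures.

L = 62 × 8 = 496 bits.
Transmission delay = L/R = 496 / 490000000 = 1.01224 μs.
Propagation delay = d/s = 76 m / 2.3e+08 m/s = 0.330435 μs.
Total = 1.34 μs.

1.34 μs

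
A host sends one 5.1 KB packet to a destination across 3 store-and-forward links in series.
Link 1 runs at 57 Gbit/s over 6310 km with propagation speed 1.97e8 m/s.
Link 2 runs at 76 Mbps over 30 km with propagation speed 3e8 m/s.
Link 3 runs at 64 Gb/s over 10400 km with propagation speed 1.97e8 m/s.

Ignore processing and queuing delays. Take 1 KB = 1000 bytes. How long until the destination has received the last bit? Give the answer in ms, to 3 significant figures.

L = 40800 bits.
Transmission delays (L/R per hop): 0.000715789, 0.536842, 0.0006375 ms; sum = 0.538195 ms.
Propagation delays (d/s per hop): 32.0305, 0.1, 52.7919 ms; sum = 84.9223 ms.
End-to-end = 85.5 ms.

85.5 ms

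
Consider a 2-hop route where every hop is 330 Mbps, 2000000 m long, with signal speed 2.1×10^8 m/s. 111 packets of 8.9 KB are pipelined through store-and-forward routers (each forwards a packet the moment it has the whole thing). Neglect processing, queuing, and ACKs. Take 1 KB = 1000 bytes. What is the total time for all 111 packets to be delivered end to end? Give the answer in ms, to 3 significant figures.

43.2 ms

Per-hop transmission t_tx = L/R = 71200/330000000 = 0.215758 ms.
Per-hop propagation t_prop = 2000000/210000000 = 9.52381 ms.
Pipeline fill: first packet needs 2·t_tx to clear all hops; remaining 110 packets each add one t_tx.
Total = (2+111-1)·t_tx + 2·t_prop = 112·0.215758 + 2·9.52381 = 43.2 ms.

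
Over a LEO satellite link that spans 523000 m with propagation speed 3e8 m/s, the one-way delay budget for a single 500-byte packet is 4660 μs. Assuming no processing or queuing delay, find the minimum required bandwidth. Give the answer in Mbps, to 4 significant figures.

L = 4000 bits.
Propagation delay = 523000 / 300000000 = 1743.33 μs.
Transmission budget = 4660 − 1743.33 = 2916.67 μs.
R ≥ L / t_tx = 4000 bits / 0.00291667 s = 1.371 Mbps.

1.371 Mbps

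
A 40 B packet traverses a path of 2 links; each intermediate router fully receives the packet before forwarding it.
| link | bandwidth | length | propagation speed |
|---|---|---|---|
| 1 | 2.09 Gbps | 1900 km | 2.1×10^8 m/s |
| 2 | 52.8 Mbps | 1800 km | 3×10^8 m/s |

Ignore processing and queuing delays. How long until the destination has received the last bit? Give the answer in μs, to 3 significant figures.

L = 40 × 8 = 320 bits.
Transmission delays (L/R per hop): 0.15311, 6.06061 μs; sum = 6.21372 μs.
Propagation delays (d/s per hop): 9047.62, 6000 μs; sum = 15047.6 μs.
End-to-end = 15100 μs.

15100 μs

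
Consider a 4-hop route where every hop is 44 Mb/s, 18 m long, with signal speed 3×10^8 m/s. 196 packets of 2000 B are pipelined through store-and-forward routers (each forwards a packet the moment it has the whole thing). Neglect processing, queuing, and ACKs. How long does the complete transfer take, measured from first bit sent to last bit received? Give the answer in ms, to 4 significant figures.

Per-hop transmission t_tx = L/R = 16000/44000000 = 0.363636 ms.
Per-hop propagation t_prop = 18/300000000 = 6e-05 ms.
Pipeline fill: first packet needs 4·t_tx to clear all hops; remaining 195 packets each add one t_tx.
Total = (4+196-1)·t_tx + 4·t_prop = 199·0.363636 + 4·6e-05 = 72.36 ms.

72.36 ms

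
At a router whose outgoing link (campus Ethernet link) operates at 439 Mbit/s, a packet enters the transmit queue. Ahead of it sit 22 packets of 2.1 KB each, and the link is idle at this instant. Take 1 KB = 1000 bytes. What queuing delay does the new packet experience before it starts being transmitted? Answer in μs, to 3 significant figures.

Each queued packet: L/R = 16800/439000000 = 38.2688 μs.
22 queued → 841.913 μs.
Queuing delay = 842 μs.

842 μs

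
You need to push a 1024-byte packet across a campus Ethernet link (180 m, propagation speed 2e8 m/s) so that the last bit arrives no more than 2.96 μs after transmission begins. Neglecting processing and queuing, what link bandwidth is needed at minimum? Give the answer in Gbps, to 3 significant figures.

L = 8192 bits.
Propagation delay = 180 / 200000000 = 0.9 μs.
Transmission budget = 2.96 − 0.9 = 2.06 μs.
R ≥ L / t_tx = 8192 bits / 2.06e-06 s = 3.98 Gbps.

3.98 Gbps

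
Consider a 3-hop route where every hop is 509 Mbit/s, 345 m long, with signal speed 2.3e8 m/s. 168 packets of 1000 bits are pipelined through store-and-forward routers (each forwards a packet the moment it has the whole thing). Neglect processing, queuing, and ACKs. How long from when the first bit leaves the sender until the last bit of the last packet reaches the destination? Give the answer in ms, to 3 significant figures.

0.338 ms

Per-hop transmission t_tx = L/R = 1000/509000000 = 0.00196464 ms.
Per-hop propagation t_prop = 345/2.3e+08 = 0.0015 ms.
Pipeline fill: first packet needs 3·t_tx to clear all hops; remaining 167 packets each add one t_tx.
Total = (3+168-1)·t_tx + 3·t_prop = 170·0.00196464 + 3·0.0015 = 0.338 ms.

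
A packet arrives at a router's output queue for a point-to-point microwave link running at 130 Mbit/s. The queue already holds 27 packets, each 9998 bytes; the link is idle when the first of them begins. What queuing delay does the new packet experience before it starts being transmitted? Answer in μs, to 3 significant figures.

16600 μs

Each queued packet: L/R = 79984/130000000 = 615.262 μs.
27 queued → 16612.1 μs.
Queuing delay = 16600 μs.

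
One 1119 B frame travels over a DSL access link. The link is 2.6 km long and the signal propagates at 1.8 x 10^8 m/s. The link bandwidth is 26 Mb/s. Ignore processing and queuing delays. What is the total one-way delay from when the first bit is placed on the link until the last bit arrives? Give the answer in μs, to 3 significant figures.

L = 1119 × 8 = 8952 bits.
Transmission delay = L/R = 8952 / 26000000 = 344.308 μs.
Propagation delay = d/s = 2600 m / 180000000 m/s = 14.4444 μs.
Total = 359 μs.

359 μs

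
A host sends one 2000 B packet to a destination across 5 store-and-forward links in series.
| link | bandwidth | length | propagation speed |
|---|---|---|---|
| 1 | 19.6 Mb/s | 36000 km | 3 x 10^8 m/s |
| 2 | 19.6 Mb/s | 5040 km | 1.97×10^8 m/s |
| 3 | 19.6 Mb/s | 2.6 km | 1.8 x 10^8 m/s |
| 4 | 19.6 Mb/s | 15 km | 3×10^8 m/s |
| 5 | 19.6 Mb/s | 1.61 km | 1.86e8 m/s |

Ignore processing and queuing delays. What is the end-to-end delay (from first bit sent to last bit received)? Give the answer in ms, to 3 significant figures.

L = 2000 × 8 = 16000 bits.
Transmission delay per hop = L/R = 16000/19600000 = 0.816327 ms; 5 hops → 4.08163 ms.
Propagation delays (d/s per hop): 120, 25.5838, 0.0144444, 0.05, 0.00865591 ms; sum = 145.657 ms.
End-to-end = 150 ms.

150 ms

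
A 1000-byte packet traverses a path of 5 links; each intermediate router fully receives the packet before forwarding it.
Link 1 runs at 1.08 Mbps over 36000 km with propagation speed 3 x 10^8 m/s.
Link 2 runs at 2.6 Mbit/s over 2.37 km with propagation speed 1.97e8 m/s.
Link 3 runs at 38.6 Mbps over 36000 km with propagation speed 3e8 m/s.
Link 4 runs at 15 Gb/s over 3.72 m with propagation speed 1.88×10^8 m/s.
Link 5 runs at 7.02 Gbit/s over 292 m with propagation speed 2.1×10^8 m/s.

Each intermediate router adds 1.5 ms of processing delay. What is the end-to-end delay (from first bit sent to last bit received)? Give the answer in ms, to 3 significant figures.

L = 1000 × 8 = 8000 bits.
Transmission delays (L/R per hop): 7.40741, 3.07692, 0.207254, 0.000533333, 0.0011396 ms; sum = 10.6933 ms.
Propagation delays (d/s per hop): 120, 0.0120305, 120, 1.97872e-05, 0.00139048 ms; sum = 240.013 ms.
Processing at 4 router(s): 4 × 1.5 ms = 6 ms.
End-to-end = 257 ms.

257 ms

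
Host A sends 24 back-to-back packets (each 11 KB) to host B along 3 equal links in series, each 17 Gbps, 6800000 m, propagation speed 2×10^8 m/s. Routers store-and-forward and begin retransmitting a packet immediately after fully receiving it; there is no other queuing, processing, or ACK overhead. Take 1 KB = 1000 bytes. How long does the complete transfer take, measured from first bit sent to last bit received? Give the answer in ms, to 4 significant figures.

102.1 ms

Per-hop transmission t_tx = L/R = 88000/17000000000 = 0.00517647 ms.
Per-hop propagation t_prop = 6800000/200000000 = 34 ms.
Pipeline fill: first packet needs 3·t_tx to clear all hops; remaining 23 packets each add one t_tx.
Total = (3+24-1)·t_tx + 3·t_prop = 26·0.00517647 + 3·34 = 102.1 ms.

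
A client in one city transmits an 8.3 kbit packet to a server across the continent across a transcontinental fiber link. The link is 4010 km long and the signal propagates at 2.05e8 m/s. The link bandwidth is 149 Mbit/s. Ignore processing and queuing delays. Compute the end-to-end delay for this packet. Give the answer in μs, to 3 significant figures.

L = 8300 bits.
Transmission delay = L/R = 8300 / 149000000 = 55.7047 μs.
Propagation delay = d/s = 4010000 m / 2.05e+08 m/s = 19561 μs.
Total = 19600 μs.

19600 μs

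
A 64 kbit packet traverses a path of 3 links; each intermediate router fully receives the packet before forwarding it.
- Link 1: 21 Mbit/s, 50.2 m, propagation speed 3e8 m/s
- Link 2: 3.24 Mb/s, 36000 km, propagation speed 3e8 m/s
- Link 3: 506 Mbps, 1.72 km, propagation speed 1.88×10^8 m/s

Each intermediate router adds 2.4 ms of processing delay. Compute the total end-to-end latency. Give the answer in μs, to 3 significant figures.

L = 64000 bits.
Transmission delays (L/R per hop): 3047.62, 19753.1, 126.482 μs; sum = 22927.2 μs.
Propagation delays (d/s per hop): 0.167333, 120000, 9.14894 μs; sum = 120009 μs.
Processing at 2 router(s): 2 × 2.4 ms = 4800 μs.
End-to-end = 148000 μs.

148000 μs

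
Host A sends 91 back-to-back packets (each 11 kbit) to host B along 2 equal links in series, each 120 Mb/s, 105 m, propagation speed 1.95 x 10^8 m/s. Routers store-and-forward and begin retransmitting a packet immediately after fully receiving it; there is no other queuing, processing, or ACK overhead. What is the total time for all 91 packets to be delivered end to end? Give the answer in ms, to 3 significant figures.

Per-hop transmission t_tx = L/R = 11000/120000000 = 0.0916667 ms.
Per-hop propagation t_prop = 105/195000000 = 0.000538462 ms.
Pipeline fill: first packet needs 2·t_tx to clear all hops; remaining 90 packets each add one t_tx.
Total = (2+91-1)·t_tx + 2·t_prop = 92·0.0916667 + 2·0.000538462 = 8.43 ms.

8.43 ms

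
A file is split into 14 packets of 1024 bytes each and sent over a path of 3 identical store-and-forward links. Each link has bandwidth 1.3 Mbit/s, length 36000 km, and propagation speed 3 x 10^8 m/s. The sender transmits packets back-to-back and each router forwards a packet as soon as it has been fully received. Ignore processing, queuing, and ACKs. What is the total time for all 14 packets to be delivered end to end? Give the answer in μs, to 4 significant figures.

Per-hop transmission t_tx = L/R = 8192/1300000 = 6301.54 μs.
Per-hop propagation t_prop = 36000000/300000000 = 120000 μs.
Pipeline fill: first packet needs 3·t_tx to clear all hops; remaining 13 packets each add one t_tx.
Total = (3+14-1)·t_tx + 3·t_prop = 16·6301.54 + 3·120000 = 460800 μs.

460800 μs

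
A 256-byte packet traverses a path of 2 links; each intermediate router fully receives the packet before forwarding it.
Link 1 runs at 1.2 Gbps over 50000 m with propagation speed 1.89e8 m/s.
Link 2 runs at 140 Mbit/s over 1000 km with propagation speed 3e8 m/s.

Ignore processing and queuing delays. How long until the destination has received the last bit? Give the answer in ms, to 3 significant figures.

L = 256 × 8 = 2048 bits.
Transmission delays (L/R per hop): 0.00170667, 0.0146286 ms; sum = 0.0163352 ms.
Propagation delays (d/s per hop): 0.26455, 3.33333 ms; sum = 3.59788 ms.
End-to-end = 3.61 ms.

3.61 ms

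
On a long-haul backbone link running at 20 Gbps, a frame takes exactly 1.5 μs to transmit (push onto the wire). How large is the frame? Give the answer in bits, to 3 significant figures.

30000 bits

L = R × t_tx = 20000000000 b/s × 1.5e-06 s = 30000 bits.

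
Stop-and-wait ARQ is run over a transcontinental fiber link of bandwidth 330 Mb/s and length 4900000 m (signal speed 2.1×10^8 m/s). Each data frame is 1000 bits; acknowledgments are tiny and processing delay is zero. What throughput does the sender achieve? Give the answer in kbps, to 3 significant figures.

t_tx = L/R = 1000/330000000 = 3.0303e-06 s.
t_prop = 4900000/210000000 = 0.0233333 s; RTT = 0.0466667 s.
Cycle = t_tx + RTT = 0.0466697 s.
Throughput = L / cycle = 1000 / 0.0466697 = 21.4 kbps.

21.4 kbps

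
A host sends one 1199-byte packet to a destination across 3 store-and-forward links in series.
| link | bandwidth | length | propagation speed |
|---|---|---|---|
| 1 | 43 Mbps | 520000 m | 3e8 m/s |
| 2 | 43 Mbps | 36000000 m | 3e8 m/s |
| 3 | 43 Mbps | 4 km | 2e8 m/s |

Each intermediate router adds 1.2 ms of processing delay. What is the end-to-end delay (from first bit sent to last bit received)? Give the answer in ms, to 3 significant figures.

125 ms

L = 1199 × 8 = 9592 bits.
Transmission delay per hop = L/R = 9592/43000000 = 0.22307 ms; 3 hops → 0.669209 ms.
Propagation delays (d/s per hop): 1.73333, 120, 0.02 ms; sum = 121.753 ms.
Processing at 2 router(s): 2 × 1.2 ms = 2.4 ms.
End-to-end = 125 ms.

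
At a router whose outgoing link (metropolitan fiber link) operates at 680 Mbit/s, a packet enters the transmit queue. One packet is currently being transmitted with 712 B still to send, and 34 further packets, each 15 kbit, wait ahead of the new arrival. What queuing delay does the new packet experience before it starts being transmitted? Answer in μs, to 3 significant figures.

758 μs

Each queued packet: L/R = 15000/680000000 = 22.0588 μs.
34 queued → 750 μs.
Plus remaining 5696 bits of current packet: 8.37647 μs.
Queuing delay = 758 μs.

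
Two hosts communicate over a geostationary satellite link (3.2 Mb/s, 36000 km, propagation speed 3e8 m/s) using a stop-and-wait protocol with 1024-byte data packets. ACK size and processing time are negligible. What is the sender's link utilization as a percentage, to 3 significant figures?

1.06 %

t_tx = L/R = 8192/3200000 = 0.00256 s.
t_prop = 36000000/300000000 = 0.12 s; RTT = 0.24 s.
Cycle = t_tx + RTT = 0.24256 s.
Utilization = t_tx / cycle = 0.00256/0.24256 = 1.06 %.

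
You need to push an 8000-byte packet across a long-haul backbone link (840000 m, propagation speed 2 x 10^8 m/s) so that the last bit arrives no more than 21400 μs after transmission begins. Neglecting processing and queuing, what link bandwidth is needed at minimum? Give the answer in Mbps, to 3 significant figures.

L = 64000 bits.
Propagation delay = 840000 / 200000000 = 4200 μs.
Transmission budget = 21400 − 4200 = 17200 μs.
R ≥ L / t_tx = 64000 bits / 0.0172 s = 3.72 Mbps.

3.72 Mbps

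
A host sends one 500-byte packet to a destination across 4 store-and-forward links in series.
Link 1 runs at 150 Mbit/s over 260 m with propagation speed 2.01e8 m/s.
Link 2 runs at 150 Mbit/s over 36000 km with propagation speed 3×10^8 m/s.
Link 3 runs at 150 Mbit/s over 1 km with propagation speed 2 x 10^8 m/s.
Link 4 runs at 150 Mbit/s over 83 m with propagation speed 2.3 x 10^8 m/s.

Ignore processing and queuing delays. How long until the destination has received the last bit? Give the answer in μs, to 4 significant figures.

120100 μs

L = 500 × 8 = 4000 bits.
Transmission delay per hop = L/R = 4000/150000000 = 26.6667 μs; 4 hops → 106.667 μs.
Propagation delays (d/s per hop): 1.29353, 120000, 5, 0.36087 μs; sum = 120007 μs.
End-to-end = 120100 μs.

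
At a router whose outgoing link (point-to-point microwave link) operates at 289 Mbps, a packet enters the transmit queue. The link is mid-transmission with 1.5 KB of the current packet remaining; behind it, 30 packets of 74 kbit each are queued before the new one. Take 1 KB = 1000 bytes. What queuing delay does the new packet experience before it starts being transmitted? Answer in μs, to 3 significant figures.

Each queued packet: L/R = 74000/289000000 = 256.055 μs.
30 queued → 7681.66 μs.
Plus remaining 12000 bits of current packet: 41.5225 μs.
Queuing delay = 7720 μs.

7720 μs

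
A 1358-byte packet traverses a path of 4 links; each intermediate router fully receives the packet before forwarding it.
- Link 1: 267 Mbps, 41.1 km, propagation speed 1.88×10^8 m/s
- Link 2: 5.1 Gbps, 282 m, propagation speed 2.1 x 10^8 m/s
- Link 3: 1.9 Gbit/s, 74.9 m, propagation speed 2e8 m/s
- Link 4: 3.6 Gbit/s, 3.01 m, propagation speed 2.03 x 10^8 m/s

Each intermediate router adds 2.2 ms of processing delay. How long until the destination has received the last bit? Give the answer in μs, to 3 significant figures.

6870 μs

L = 1358 × 8 = 10864 bits.
Transmission delays (L/R per hop): 40.6891, 2.1302, 5.71789, 3.01778 μs; sum = 51.555 μs.
Propagation delays (d/s per hop): 218.617, 1.34286, 0.3745, 0.0148276 μs; sum = 220.349 μs.
Processing at 3 router(s): 3 × 2.2 ms = 6600 μs.
End-to-end = 6870 μs.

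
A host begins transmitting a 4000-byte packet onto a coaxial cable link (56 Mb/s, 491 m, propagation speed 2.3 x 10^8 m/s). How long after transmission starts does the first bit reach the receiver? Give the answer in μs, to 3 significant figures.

First bit experiences only propagation delay: d/s = 491/2.3e+08 = 2.13 μs.

2.13 μs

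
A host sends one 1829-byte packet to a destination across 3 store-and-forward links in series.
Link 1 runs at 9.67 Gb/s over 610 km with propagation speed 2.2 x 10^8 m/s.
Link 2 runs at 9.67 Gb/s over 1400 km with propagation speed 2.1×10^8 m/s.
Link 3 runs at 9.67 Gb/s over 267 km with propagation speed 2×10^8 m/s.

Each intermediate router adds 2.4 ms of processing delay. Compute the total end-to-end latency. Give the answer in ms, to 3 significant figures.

15.6 ms

L = 1829 × 8 = 14632 bits.
Transmission delay per hop = L/R = 14632/9670000000 = 0.00151313 ms; 3 hops → 0.0045394 ms.
Propagation delays (d/s per hop): 2.77273, 6.66667, 1.335 ms; sum = 10.7744 ms.
Processing at 2 router(s): 2 × 2.4 ms = 4.8 ms.
End-to-end = 15.6 ms.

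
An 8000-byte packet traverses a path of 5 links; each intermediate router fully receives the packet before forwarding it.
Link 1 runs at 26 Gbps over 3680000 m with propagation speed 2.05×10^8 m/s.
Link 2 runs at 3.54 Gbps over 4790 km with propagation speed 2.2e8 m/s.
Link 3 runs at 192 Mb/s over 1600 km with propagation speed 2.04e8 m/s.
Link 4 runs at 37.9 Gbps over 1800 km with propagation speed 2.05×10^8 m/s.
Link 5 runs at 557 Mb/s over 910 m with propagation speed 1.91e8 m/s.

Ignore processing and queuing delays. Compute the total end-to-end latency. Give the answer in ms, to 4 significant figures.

56.82 ms

L = 8000 × 8 = 64000 bits.
Transmission delays (L/R per hop): 0.00246154, 0.0180791, 0.333333, 0.00168865, 0.114901 ms; sum = 0.470464 ms.
Propagation delays (d/s per hop): 17.9512, 21.7727, 7.84314, 8.78049, 0.0047644 ms; sum = 56.3523 ms.
End-to-end = 56.82 ms.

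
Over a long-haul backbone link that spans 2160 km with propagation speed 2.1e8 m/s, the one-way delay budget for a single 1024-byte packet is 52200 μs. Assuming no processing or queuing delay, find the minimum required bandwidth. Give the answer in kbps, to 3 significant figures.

L = 8192 bits.
Propagation delay = 2160000 / 210000000 = 10285.7 μs.
Transmission budget = 52200 − 10285.7 = 41914.3 μs.
R ≥ L / t_tx = 8192 bits / 0.0419143 s = 195 kbps.

195 kbps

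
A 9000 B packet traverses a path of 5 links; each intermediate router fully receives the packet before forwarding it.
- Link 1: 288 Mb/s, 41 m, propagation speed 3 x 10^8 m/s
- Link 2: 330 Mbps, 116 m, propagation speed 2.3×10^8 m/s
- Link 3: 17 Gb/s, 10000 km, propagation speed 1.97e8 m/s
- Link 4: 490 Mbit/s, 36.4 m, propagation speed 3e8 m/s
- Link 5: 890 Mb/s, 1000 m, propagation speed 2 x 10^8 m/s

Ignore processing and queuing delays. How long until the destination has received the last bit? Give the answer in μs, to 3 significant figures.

51500 μs

L = 9000 × 8 = 72000 bits.
Transmission delays (L/R per hop): 250, 218.182, 4.23529, 146.939, 80.8989 μs; sum = 700.255 μs.
Propagation delays (d/s per hop): 0.136667, 0.504348, 50761.4, 0.121333, 5 μs; sum = 50767.2 μs.
End-to-end = 51500 μs.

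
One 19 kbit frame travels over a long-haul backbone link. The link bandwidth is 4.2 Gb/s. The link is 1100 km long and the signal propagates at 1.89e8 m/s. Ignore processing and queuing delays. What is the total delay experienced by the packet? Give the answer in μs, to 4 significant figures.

L = 19000 bits.
Transmission delay = L/R = 19000 / 4200000000 = 4.52381 μs.
Propagation delay = d/s = 1100000 m / 189000000 m/s = 5820.11 μs.
Total = 5825 μs.

5825 μs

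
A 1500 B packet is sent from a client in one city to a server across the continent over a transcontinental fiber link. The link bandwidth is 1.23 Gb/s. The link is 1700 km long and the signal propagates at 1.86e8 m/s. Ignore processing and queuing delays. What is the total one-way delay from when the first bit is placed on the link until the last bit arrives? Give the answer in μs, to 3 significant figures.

L = 1500 × 8 = 12000 bits.
Transmission delay = L/R = 12000 / 1230000000 = 9.7561 μs.
Propagation delay = d/s = 1700000 m / 186000000 m/s = 9139.78 μs.
Total = 9150 μs.

9150 μs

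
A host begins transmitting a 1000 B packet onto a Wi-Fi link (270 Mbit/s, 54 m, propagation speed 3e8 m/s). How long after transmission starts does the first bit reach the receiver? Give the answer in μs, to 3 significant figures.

First bit experiences only propagation delay: d/s = 54/300000000 = 0.180 μs.

0.180 μs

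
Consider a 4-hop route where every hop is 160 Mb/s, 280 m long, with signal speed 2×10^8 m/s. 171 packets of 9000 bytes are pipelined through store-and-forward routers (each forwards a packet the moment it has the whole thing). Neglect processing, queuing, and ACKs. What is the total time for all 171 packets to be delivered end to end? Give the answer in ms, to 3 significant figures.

78.3 ms

Per-hop transmission t_tx = L/R = 72000/160000000 = 0.45 ms.
Per-hop propagation t_prop = 280/200000000 = 0.0014 ms.
Pipeline fill: first packet needs 4·t_tx to clear all hops; remaining 170 packets each add one t_tx.
Total = (4+171-1)·t_tx + 4·t_prop = 174·0.45 + 4·0.0014 = 78.3 ms.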